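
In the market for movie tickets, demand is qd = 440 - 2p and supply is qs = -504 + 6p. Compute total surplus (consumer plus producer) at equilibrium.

Equilibrium: 440 - 2p = -504 + 6p gives p* = 118, q* = 204.
Demand choke price: p = 220; supply starts at p = 84.
CS = ½(220 − 118)(204) = 10404; PS = ½(118 − 84)(204) = 3468.

Total surplus = 13872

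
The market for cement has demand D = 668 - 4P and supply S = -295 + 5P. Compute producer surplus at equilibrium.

Producer surplus = 5760

Equilibrium: 668 - 4P = -295 + 5P gives P* = 107, Q* = 240.
Supply starts at P = 59 (where S = 0).
PS = ½(107 − 59)(240) = 5760.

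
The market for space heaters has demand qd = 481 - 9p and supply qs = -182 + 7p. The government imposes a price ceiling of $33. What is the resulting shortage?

Shortage = 135

Equilibrium price would be p* = 41.4375, so the ceiling at 33 binds.
At p = 33: qd = 481 − 9(33) = 184, qs = -182 + 7(33) = 49.
Shortage = 184 − 49 = 135.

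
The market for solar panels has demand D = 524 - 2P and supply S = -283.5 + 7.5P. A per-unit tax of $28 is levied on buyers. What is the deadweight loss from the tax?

Pre-tax equilibrium: P* = 85, Q* = 354.
Tax on buyers shifts demand to D = 524 − 2(P + 28) = 468 - 2P.
468 - 2P = -283.5 + 7.5P gives seller price Ps = 1503/19; buyers pay Pb = 1503/19 + 28 = 2035/19.
New quantity: Q = 524 − 2(2035/19) = 5886/19.
DWL = ½ × 28 × (354 − 5886/19) = 11760/19.

Deadweight loss = 11760/19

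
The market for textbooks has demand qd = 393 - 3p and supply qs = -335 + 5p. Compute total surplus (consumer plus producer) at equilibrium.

Equilibrium: 393 - 3p = -335 + 5p gives p* = 91, q* = 120.
Demand choke price: p = 131; supply starts at p = 67.
CS = ½(131 − 91)(120) = 2400; PS = ½(91 − 67)(120) = 1440.

Total surplus = 3840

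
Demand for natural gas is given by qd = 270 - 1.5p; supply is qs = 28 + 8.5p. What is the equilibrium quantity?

q* = 233.7

Set qd = qs: 270 - 1.5p = 28 + 8.5p.
242 = 10p, so p* = 24.2.
q* = 270 − 1.5(24.2) = 233.7.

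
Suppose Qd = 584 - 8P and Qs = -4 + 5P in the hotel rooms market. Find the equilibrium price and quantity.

P* = 588/13, Q* = 2888/13

Set Qd = Qs: 584 - 8P = -4 + 5P.
588 = 13P, so P* = 588/13.
Q* = 584 − 8(588/13) = 2888/13.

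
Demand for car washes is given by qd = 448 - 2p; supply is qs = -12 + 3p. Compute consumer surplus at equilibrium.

Consumer surplus = 17424

Equilibrium: 448 - 2p = -12 + 3p gives p* = 92, q* = 264.
Demand choke price (qd = 0): p = 224.
CS = ½(224 − 92)(264) = 17424.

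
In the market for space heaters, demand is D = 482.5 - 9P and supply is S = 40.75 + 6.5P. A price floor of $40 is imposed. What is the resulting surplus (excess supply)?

Surplus = 178.25

Equilibrium price would be P* = 28.5, so the floor at 40 binds.
At P = 40: D = 122.5, S = 300.75.
Surplus = 300.75 − 122.5 = 178.25.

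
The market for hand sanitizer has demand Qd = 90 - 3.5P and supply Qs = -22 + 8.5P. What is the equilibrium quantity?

Q* = 172/3

Set Qd = Qs: 90 - 3.5P = -22 + 8.5P.
112 = 12P, so P* = 28/3.
Q* = 90 − 3.5(28/3) = 172/3.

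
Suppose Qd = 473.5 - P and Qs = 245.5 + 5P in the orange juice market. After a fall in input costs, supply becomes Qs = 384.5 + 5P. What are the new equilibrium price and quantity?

P' = 89/6, Q' = 1376/3

Original equilibrium: P* = 38, Q* = 435.5.
New equilibrium: 473.5 - P = 384.5 + 5P, so 89 = 6P and P' = 89/6; Q' = 473.5 − 1(89/6) = 1376/3.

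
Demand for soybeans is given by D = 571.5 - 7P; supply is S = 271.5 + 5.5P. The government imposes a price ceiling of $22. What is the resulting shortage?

Shortage = 25

Equilibrium price would be P* = 24, so the ceiling at 22 binds.
At P = 22: D = 571.5 − 7(22) = 417.5, S = 271.5 + 5.5(22) = 392.5.
Shortage = 417.5 − 392.5 = 25.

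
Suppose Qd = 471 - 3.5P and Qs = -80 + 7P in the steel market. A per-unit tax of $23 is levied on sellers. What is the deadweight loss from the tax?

Deadweight loss = 3703/6

Pre-tax equilibrium: P* = 1102/21, Q* = 862/3.
Tax on sellers shifts supply to Qs = -80 + 7(P − 23) = -241 + 7P.
471 - 3.5P = -241 + 7P gives buyer price Pb = 1424/21; sellers receive Ps = 1424/21 − 23 = 941/21.
New quantity: Q = 471 − 3.5(1424/21) = 701/3.
DWL = ½ × 23 × (862/3 − 701/3) = 3703/6.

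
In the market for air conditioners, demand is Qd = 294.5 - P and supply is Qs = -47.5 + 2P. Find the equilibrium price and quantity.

P* = 114, Q* = 180.5

Set Qd = Qs: 294.5 - P = -47.5 + 2P.
342 = 3P, so P* = 114.
Q* = 294.5 − 1(114) = 180.5.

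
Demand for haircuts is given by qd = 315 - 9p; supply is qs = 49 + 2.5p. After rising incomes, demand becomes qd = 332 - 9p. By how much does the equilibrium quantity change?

Δq = 85/23

Original equilibrium: p* = 532/23, q* = 2457/23.
New equilibrium: 332 - 9p = 49 + 2.5p, so 283 = 11.5p and p' = 566/23; q' = 332 − 9(566/23) = 2542/23.
Change in quantity: 2542/23 − 2457/23 = 85/23.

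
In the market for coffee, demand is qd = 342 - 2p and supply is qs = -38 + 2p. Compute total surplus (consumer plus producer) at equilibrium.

Equilibrium: 342 - 2p = -38 + 2p gives p* = 95, q* = 152.
Demand choke price: p = 171; supply starts at p = 19.
CS = ½(171 − 95)(152) = 5776; PS = ½(95 − 19)(152) = 5776.

Total surplus = 11552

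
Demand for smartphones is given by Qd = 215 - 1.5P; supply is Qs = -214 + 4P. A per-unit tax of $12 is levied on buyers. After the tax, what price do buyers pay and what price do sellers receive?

Buyers pay 954/11, sellers receive 822/11

Pre-tax equilibrium: P* = 78, Q* = 98.
Tax on buyers shifts demand to Qd = 215 − 1.5(P + 12) = 197 - 1.5P.
197 - 1.5P = -214 + 4P gives seller price Ps = 822/11; buyers pay Pb = 822/11 + 12 = 954/11.
New quantity: Q = 215 − 1.5(954/11) = 934/11.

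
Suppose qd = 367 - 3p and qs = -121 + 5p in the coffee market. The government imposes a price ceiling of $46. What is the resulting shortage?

Shortage = 120

Equilibrium price would be p* = 61, so the ceiling at 46 binds.
At p = 46: qd = 367 − 3(46) = 229, qs = -121 + 5(46) = 109.
Shortage = 229 − 109 = 120.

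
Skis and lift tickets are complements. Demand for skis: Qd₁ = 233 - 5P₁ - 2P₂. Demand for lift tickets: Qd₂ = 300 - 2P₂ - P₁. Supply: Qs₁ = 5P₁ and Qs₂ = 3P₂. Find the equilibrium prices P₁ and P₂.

P₁ = 565/48, P₂ = 2767/48

Market 1: 233 - 5P₁ - 2P₂ = 5P₁ → 10P₁ + 2P₂ = 233.
Market 2: 5P₂ + P₁ = 300.
Eliminating P₂: 5×(1) − 2×(2) gives 48P₁ = 565, so P₁ = 565/48.
Back-substitute into (2): P₂ = (300 − 1×565/48) / 5 = 2767/48.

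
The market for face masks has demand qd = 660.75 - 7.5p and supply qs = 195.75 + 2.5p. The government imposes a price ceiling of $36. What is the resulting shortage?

Shortage = 105

Equilibrium price would be p* = 46.5, so the ceiling at 36 binds.
At p = 36: qd = 660.75 − 7.5(36) = 390.75, qs = 195.75 + 2.5(36) = 285.75.
Shortage = 390.75 − 285.75 = 105.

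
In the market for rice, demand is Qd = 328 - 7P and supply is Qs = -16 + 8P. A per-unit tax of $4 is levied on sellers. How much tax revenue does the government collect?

Tax revenue = 9152/15

Pre-tax equilibrium: P* = 344/15, Q* = 2512/15.
Tax on sellers shifts supply to Qs = -16 + 8(P − 4) = -48 + 8P.
328 - 7P = -48 + 8P gives buyer price Pb = 376/15; sellers receive Ps = 376/15 − 4 = 316/15.
New quantity: Q = 328 − 7(376/15) = 2288/15.
Revenue = 4 × 2288/15 = 9152/15.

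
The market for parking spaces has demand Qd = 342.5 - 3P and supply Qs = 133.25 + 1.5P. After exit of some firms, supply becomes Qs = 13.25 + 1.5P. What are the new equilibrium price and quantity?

P' = 439/6, Q' = 123

Original equilibrium: P* = 46.5, Q* = 203.
New equilibrium: 342.5 - 3P = 13.25 + 1.5P, so 329.25 = 4.5P and P' = 439/6; Q' = 342.5 − 3(439/6) = 123.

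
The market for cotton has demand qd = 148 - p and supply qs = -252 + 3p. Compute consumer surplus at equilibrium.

Equilibrium: 148 - p = -252 + 3p gives p* = 100, q* = 48.
Demand choke price (qd = 0): p = 148.
CS = ½(148 − 100)(48) = 1152.

Consumer surplus = 1152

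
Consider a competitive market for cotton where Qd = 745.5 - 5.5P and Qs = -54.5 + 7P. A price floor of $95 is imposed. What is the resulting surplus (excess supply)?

Equilibrium price would be P* = 64, so the floor at 95 binds.
At P = 95: Qd = 223, Qs = 610.5.
Surplus = 610.5 − 223 = 387.5.

Surplus = 387.5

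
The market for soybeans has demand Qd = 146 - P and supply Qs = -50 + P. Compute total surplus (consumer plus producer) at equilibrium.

Equilibrium: 146 - P = -50 + P gives P* = 98, Q* = 48.
Demand choke price: P = 146; supply starts at P = 50.
CS = ½(146 − 98)(48) = 1152; PS = ½(98 − 50)(48) = 1152.

Total surplus = 2304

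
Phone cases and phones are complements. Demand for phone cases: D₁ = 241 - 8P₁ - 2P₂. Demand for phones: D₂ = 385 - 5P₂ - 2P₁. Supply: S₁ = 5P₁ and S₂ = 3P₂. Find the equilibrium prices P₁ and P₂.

Market 1: 241 - 8P₁ - 2P₂ = 5P₁ → 13P₁ + 2P₂ = 241.
Market 2: 8P₂ + 2P₁ = 385.
Eliminating P₂: 8×(1) − 2×(2) gives 100P₁ = 1158, so P₁ = 11.58.
Back-substitute into (2): P₂ = (385 − 2×11.58) / 8 = 45.23.

P₁ = 11.58, P₂ = 45.23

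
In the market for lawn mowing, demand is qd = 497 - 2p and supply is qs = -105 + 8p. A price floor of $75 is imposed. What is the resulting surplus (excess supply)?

Surplus = 148

Equilibrium price would be p* = 60.2, so the floor at 75 binds.
At p = 75: qd = 347, qs = 495.
Surplus = 495 − 347 = 148.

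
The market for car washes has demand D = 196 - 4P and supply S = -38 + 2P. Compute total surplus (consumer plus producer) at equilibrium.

Total surplus = 600

Equilibrium: 196 - 4P = -38 + 2P gives P* = 39, Q* = 40.
Demand choke price: P = 49; supply starts at P = 19.
CS = ½(49 − 39)(40) = 200; PS = ½(39 − 19)(40) = 400.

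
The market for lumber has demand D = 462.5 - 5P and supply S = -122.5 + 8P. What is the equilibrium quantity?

Q* = 237.5

Set D = S: 462.5 - 5P = -122.5 + 8P.
585 = 13P, so P* = 45.
Q* = 462.5 − 5(45) = 237.5.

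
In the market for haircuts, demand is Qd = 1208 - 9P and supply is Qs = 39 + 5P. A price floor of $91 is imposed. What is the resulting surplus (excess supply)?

Equilibrium price would be P* = 83.5, so the floor at 91 binds.
At P = 91: Qd = 389, Qs = 494.
Surplus = 494 − 389 = 105.

Surplus = 105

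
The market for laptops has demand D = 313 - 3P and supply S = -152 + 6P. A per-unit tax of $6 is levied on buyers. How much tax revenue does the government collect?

Pre-tax equilibrium: P* = 155/3, Q* = 158.
Tax on buyers shifts demand to D = 313 − 3(P + 6) = 295 - 3P.
295 - 3P = -152 + 6P gives seller price Ps = 149/3; buyers pay Pb = 149/3 + 6 = 167/3.
New quantity: Q = 313 − 3(167/3) = 146.
Revenue = 6 × 146 = 876.

Tax revenue = 876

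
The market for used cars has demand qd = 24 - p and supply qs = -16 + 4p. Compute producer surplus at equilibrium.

Producer surplus = 32

Equilibrium: 24 - p = -16 + 4p gives p* = 8, q* = 16.
Supply starts at p = 4 (where qs = 0).
PS = ½(8 − 4)(16) = 32.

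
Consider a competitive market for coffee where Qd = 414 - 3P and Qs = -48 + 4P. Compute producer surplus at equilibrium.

Equilibrium: 414 - 3P = -48 + 4P gives P* = 66, Q* = 216.
Supply starts at P = 12 (where Qs = 0).
PS = ½(66 − 12)(216) = 5832.

Producer surplus = 5832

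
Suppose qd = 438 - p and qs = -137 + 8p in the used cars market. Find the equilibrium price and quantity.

p* = 575/9, q* = 3367/9

Set qd = qs: 438 - p = -137 + 8p.
575 = 9p, so p* = 575/9.
q* = 438 − 1(575/9) = 3367/9.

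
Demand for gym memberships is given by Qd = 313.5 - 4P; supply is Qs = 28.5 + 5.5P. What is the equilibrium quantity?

Set Qd = Qs: 313.5 - 4P = 28.5 + 5.5P.
285 = 9.5P, so P* = 30.
Q* = 313.5 − 4(30) = 193.5.

Q* = 193.5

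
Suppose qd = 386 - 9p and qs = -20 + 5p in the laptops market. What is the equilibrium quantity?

Set qd = qs: 386 - 9p = -20 + 5p.
406 = 14p, so p* = 29.
q* = 386 − 9(29) = 125.

q* = 125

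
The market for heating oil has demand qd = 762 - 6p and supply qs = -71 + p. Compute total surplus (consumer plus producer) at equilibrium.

Equilibrium: 762 - 6p = -71 + p gives p* = 119, q* = 48.
Demand choke price: p = 127; supply starts at p = 71.
CS = ½(127 − 119)(48) = 192; PS = ½(119 − 71)(48) = 1152.

Total surplus = 1344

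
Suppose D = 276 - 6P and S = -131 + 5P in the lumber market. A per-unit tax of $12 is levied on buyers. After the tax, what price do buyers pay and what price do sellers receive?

Buyers pay 467/11, sellers receive 335/11

Pre-tax equilibrium: P* = 37, Q* = 54.
Tax on buyers shifts demand to D = 276 − 6(P + 12) = 204 - 6P.
204 - 6P = -131 + 5P gives seller price Ps = 335/11; buyers pay Pb = 335/11 + 12 = 467/11.
New quantity: Q = 276 − 6(467/11) = 234/11.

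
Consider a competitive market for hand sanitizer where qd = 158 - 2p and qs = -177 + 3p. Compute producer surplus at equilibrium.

Producer surplus = 96

Equilibrium: 158 - 2p = -177 + 3p gives p* = 67, q* = 24.
Supply starts at p = 59 (where qs = 0).
PS = ½(67 − 59)(24) = 96.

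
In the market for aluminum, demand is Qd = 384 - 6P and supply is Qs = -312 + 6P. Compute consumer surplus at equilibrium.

Consumer surplus = 108

Equilibrium: 384 - 6P = -312 + 6P gives P* = 58, Q* = 36.
Demand choke price (Qd = 0): P = 64.
CS = ½(64 − 58)(36) = 108.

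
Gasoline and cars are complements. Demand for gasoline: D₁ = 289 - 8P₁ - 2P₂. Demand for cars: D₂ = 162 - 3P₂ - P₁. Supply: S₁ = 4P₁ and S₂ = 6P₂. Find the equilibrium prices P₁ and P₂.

P₁ = 2277/106, P₂ = 1655/106

Market 1: 289 - 8P₁ - 2P₂ = 4P₁ → 12P₁ + 2P₂ = 289.
Market 2: 9P₂ + P₁ = 162.
Eliminating P₂: 9×(1) − 2×(2) gives 106P₁ = 2277, so P₁ = 2277/106.
Back-substitute into (2): P₂ = (162 − 1×2277/106) / 9 = 1655/106.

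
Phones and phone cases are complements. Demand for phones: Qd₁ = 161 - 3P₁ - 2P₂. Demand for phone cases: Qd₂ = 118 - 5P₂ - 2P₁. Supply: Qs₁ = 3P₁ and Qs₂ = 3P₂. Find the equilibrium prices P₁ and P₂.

Market 1: 161 - 3P₁ - 2P₂ = 3P₁ → 6P₁ + 2P₂ = 161.
Market 2: 8P₂ + 2P₁ = 118.
Eliminating P₂: 8×(1) − 2×(2) gives 44P₁ = 1052, so P₁ = 263/11.
Back-substitute into (2): P₂ = (118 − 2×263/11) / 8 = 193/22.

P₁ = 263/11, P₂ = 193/22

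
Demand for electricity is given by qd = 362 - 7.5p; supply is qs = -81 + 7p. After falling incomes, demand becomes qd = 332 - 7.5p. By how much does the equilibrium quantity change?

Original equilibrium: p* = 886/29, q* = 3853/29.
New equilibrium: 332 - 7.5p = -81 + 7p, so 413 = 14.5p and p' = 826/29; q' = 332 − 7.5(826/29) = 3433/29.
Change in quantity: 3433/29 − 3853/29 = -420/29.

Δq = -420/29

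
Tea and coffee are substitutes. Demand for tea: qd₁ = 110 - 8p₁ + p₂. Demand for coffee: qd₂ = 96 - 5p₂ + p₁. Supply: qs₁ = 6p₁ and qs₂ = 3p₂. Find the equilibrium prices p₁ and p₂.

p₁ = 976/111, p₂ = 1454/111

Market 1: 110 - 8p₁ + p₂ = 6p₁ → 14p₁ - p₂ = 110.
Market 2: 8p₂ - p₁ = 96.
Eliminating p₂: 8×(1) + 1×(2) gives 111p₁ = 976, so p₁ = 976/111.
Back-substitute into (2): p₂ = (96 + 1×976/111) / 8 = 1454/111.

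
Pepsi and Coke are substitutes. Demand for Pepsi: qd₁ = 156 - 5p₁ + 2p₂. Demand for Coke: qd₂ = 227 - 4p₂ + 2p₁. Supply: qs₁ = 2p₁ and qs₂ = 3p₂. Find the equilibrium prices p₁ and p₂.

p₁ = 1546/45, p₂ = 1901/45

Market 1: 156 - 5p₁ + 2p₂ = 2p₁ → 7p₁ - 2p₂ = 156.
Market 2: 7p₂ - 2p₁ = 227.
Eliminating p₂: 7×(1) + 2×(2) gives 45p₁ = 1546, so p₁ = 1546/45.
Back-substitute into (2): p₂ = (227 + 2×1546/45) / 7 = 1901/45.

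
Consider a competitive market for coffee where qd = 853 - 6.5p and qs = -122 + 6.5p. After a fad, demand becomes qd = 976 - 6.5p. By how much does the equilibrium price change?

Original equilibrium: p* = 75, q* = 365.5.
New equilibrium: 976 - 6.5p = -122 + 6.5p, so 1098 = 13p and p' = 1098/13; q' = 976 − 6.5(1098/13) = 427.
Change in price: 1098/13 − 75 = 123/13.

Δp = 123/13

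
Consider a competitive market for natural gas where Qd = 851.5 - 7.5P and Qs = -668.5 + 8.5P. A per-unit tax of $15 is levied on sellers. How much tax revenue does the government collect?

Pre-tax equilibrium: P* = 95, Q* = 139.
Tax on sellers shifts supply to Qs = -668.5 + 8.5(P − 15) = -796 + 8.5P.
851.5 - 7.5P = -796 + 8.5P gives buyer price Pb = 102.96875; sellers receive Ps = 102.96875 − 15 = 87.96875.
New quantity: Q = 851.5 − 7.5(102.96875) = 79.234375.
Revenue = 15 × 79.234375 = 1188.515625.

Tax revenue = 1188.515625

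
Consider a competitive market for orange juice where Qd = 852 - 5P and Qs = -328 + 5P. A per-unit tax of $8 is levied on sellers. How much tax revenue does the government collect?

Tax revenue = 1936

Pre-tax equilibrium: P* = 118, Q* = 262.
Tax on sellers shifts supply to Qs = -328 + 5(P − 8) = -368 + 5P.
852 - 5P = -368 + 5P gives buyer price Pb = 122; sellers receive Ps = 122 − 8 = 114.
New quantity: Q = 852 − 5(122) = 242.
Revenue = 8 × 242 = 1936.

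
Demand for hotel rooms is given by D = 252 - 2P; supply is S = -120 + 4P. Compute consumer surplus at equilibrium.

Consumer surplus = 4096

Equilibrium: 252 - 2P = -120 + 4P gives P* = 62, Q* = 128.
Demand choke price (D = 0): P = 126.
CS = ½(126 − 62)(128) = 4096.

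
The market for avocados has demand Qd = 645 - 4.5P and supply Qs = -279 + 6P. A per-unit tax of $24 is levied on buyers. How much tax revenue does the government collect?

Pre-tax equilibrium: P* = 88, Q* = 249.
Tax on buyers shifts demand to Qd = 645 − 4.5(P + 24) = 537 - 4.5P.
537 - 4.5P = -279 + 6P gives seller price Ps = 544/7; buyers pay Pb = 544/7 + 24 = 712/7.
New quantity: Q = 645 − 4.5(712/7) = 1311/7.
Revenue = 24 × 1311/7 = 31464/7.

Tax revenue = 31464/7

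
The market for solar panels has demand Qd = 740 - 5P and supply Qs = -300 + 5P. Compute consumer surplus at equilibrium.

Equilibrium: 740 - 5P = -300 + 5P gives P* = 104, Q* = 220.
Demand choke price (Qd = 0): P = 148.
CS = ½(148 − 104)(220) = 4840.

Consumer surplus = 4840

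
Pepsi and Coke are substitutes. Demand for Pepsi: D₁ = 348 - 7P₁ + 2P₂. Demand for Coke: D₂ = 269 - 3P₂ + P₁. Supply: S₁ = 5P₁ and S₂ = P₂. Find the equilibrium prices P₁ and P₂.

P₁ = 965/23, P₂ = 1788/23

Market 1: 348 - 7P₁ + 2P₂ = 5P₁ → 12P₁ - 2P₂ = 348.
Market 2: 4P₂ - P₁ = 269.
Eliminating P₂: 4×(1) + 2×(2) gives 46P₁ = 1930, so P₁ = 965/23.
Back-substitute into (2): P₂ = (269 + 1×965/23) / 4 = 1788/23.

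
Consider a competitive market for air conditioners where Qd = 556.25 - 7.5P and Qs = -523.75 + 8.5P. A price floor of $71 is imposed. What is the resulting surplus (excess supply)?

Surplus = 56

Equilibrium price would be P* = 67.5, so the floor at 71 binds.
At P = 71: Qd = 23.75, Qs = 79.75.
Surplus = 79.75 − 23.75 = 56.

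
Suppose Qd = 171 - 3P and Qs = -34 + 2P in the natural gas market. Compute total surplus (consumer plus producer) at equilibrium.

Total surplus = 960

Equilibrium: 171 - 3P = -34 + 2P gives P* = 41, Q* = 48.
Demand choke price: P = 57; supply starts at P = 17.
CS = ½(57 − 41)(48) = 384; PS = ½(41 − 17)(48) = 576.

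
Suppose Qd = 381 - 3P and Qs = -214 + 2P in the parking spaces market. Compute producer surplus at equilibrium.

Equilibrium: 381 - 3P = -214 + 2P gives P* = 119, Q* = 24.
Supply starts at P = 107 (where Qs = 0).
PS = ½(119 − 107)(24) = 144.

Producer surplus = 144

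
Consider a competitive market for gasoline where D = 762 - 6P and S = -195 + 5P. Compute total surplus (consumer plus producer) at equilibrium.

Total surplus = 10560

Equilibrium: 762 - 6P = -195 + 5P gives P* = 87, Q* = 240.
Demand choke price: P = 127; supply starts at P = 39.
CS = ½(127 − 87)(240) = 4800; PS = ½(87 − 39)(240) = 5760.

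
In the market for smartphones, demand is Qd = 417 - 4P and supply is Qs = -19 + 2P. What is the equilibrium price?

Set Qd = Qs: 417 - 4P = -19 + 2P.
436 = 6P, so P* = 218/3.
Q* = 417 − 4(218/3) = 379/3.

P* = 218/3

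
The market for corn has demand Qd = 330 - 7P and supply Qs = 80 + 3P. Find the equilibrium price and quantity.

Set Qd = Qs: 330 - 7P = 80 + 3P.
250 = 10P, so P* = 25.
Q* = 330 − 7(25) = 155.

P* = 25, Q* = 155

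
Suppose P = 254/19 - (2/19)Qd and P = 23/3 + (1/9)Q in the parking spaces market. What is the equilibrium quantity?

Set the two price expressions equal: 254/19 - (2/19)Q = 23/3 + (1/9)Q.
325/57 = (37/171)Q, so Q* = 975/37.
P* = 254/19 − (2/19)(975/37) = 392/37.

Q* = 975/37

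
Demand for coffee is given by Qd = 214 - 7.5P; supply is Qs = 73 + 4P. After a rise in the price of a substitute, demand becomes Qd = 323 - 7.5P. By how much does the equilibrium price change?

Original equilibrium: P* = 282/23, Q* = 2807/23.
New equilibrium: 323 - 7.5P = 73 + 4P, so 250 = 11.5P and P' = 500/23; Q' = 323 − 7.5(500/23) = 3679/23.
Change in price: 500/23 − 282/23 = 218/23.

ΔP = 218/23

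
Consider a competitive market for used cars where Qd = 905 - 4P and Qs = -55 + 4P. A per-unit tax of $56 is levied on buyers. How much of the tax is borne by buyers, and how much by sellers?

Buyers bear $28, sellers bear $28

Pre-tax equilibrium: P* = 120, Q* = 425.
Tax on buyers shifts demand to Qd = 905 − 4(P + 56) = 681 - 4P.
681 - 4P = -55 + 4P gives seller price Ps = 92; buyers pay Pb = 92 + 56 = 148.
New quantity: Q = 905 − 4(148) = 313.
Buyer burden = 148 − 120 = 28; seller burden = 120 − 92 = 28.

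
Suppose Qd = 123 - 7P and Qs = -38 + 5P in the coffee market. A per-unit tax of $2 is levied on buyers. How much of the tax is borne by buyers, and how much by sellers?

Pre-tax equilibrium: P* = 161/12, Q* = 349/12.
Tax on buyers shifts demand to Qd = 123 − 7(P + 2) = 109 - 7P.
109 - 7P = -38 + 5P gives seller price Ps = 12.25; buyers pay Pb = 12.25 + 2 = 14.25.
New quantity: Q = 123 − 7(14.25) = 23.25.
Buyer burden = 14.25 − 161/12 = 5/6; seller burden = 161/12 − 12.25 = 7/6.

Buyers bear 5/6, sellers bear 7/6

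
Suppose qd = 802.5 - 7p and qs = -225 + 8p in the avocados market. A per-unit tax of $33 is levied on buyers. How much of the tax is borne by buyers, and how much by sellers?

Buyers bear $17.6, sellers bear $15.4

Pre-tax equilibrium: p* = 68.5, q* = 323.
Tax on buyers shifts demand to qd = 802.5 − 7(p + 33) = 571.5 - 7p.
571.5 - 7p = -225 + 8p gives seller price ps = 53.1; buyers pay pb = 53.1 + 33 = 86.1.
New quantity: q = 802.5 − 7(86.1) = 199.8.
Buyer burden = 86.1 − 68.5 = 17.6; seller burden = 68.5 − 53.1 = 15.4.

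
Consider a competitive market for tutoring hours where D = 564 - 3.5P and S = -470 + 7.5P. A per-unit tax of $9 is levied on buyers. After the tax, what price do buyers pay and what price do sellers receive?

Buyers pay 2203/22, sellers receive 2005/22

Pre-tax equilibrium: P* = 94, Q* = 235.
Tax on buyers shifts demand to D = 564 − 3.5(P + 9) = 532.5 - 3.5P.
532.5 - 3.5P = -470 + 7.5P gives seller price Ps = 2005/22; buyers pay Pb = 2005/22 + 9 = 2203/22.
New quantity: Q = 564 − 3.5(2203/22) = 9395/44.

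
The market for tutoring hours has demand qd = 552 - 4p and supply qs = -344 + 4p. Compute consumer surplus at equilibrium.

Consumer surplus = 1352

Equilibrium: 552 - 4p = -344 + 4p gives p* = 112, q* = 104.
Demand choke price (qd = 0): p = 138.
CS = ½(138 − 112)(104) = 1352.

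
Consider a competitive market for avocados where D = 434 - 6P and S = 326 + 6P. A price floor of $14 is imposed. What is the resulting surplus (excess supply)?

Equilibrium price would be P* = 9, so the floor at 14 binds.
At P = 14: D = 350, S = 410.
Surplus = 410 − 350 = 60.

Surplus = 60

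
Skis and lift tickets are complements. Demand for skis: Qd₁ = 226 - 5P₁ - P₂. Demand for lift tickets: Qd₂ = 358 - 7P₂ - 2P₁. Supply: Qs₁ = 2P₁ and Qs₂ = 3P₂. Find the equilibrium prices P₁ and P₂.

P₁ = 951/34, P₂ = 1027/34

Market 1: 226 - 5P₁ - P₂ = 2P₁ → 7P₁ + P₂ = 226.
Market 2: 10P₂ + 2P₁ = 358.
Eliminating P₂: 10×(1) − 1×(2) gives 68P₁ = 1902, so P₁ = 951/34.
Back-substitute into (2): P₂ = (358 − 2×951/34) / 10 = 1027/34.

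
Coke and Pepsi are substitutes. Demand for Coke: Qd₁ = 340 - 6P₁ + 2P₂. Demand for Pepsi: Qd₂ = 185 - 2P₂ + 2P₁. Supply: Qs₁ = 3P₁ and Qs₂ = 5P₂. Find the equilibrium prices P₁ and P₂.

Market 1: 340 - 6P₁ + 2P₂ = 3P₁ → 9P₁ - 2P₂ = 340.
Market 2: 7P₂ - 2P₁ = 185.
Eliminating P₂: 7×(1) + 2×(2) gives 59P₁ = 2750, so P₁ = 2750/59.
Back-substitute into (2): P₂ = (185 + 2×2750/59) / 7 = 2345/59.

P₁ = 2750/59, P₂ = 2345/59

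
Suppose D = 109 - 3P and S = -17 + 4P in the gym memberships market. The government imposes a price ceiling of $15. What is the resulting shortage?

Shortage = 21

Equilibrium price would be P* = 18, so the ceiling at 15 binds.
At P = 15: D = 109 − 3(15) = 64, S = -17 + 4(15) = 43.
Shortage = 64 − 43 = 21.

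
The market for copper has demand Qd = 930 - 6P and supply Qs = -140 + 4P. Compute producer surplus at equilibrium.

Producer surplus = 10368

Equilibrium: 930 - 6P = -140 + 4P gives P* = 107, Q* = 288.
Supply starts at P = 35 (where Qs = 0).
PS = ½(107 − 35)(288) = 10368.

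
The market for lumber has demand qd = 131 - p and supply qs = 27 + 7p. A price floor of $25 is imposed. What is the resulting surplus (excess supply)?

Equilibrium price would be p* = 13, so the floor at 25 binds.
At p = 25: qd = 106, qs = 202.
Surplus = 202 − 106 = 96.

Surplus = 96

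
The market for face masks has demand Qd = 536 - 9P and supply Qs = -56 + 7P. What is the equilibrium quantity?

Set Qd = Qs: 536 - 9P = -56 + 7P.
592 = 16P, so P* = 37.
Q* = 536 − 9(37) = 203.

Q* = 203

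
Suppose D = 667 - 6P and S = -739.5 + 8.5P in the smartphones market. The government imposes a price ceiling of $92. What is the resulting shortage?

Equilibrium price would be P* = 97, so the ceiling at 92 binds.
At P = 92: D = 667 − 6(92) = 115, S = -739.5 + 8.5(92) = 42.5.
Shortage = 115 − 42.5 = 72.5.

Shortage = 72.5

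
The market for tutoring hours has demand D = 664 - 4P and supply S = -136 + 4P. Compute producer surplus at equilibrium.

Producer surplus = 8712

Equilibrium: 664 - 4P = -136 + 4P gives P* = 100, Q* = 264.
Supply starts at P = 34 (where S = 0).
PS = ½(100 − 34)(264) = 8712.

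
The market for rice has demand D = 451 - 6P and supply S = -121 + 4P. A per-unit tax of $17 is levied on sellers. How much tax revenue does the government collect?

Pre-tax equilibrium: P* = 57.2, Q* = 107.8.
Tax on sellers shifts supply to S = -121 + 4(P − 17) = -189 + 4P.
451 - 6P = -189 + 4P gives buyer price Pb = 64; sellers receive Ps = 64 − 17 = 47.
New quantity: Q = 451 − 6(64) = 67.
Revenue = 17 × 67 = 1139.

Tax revenue = 1139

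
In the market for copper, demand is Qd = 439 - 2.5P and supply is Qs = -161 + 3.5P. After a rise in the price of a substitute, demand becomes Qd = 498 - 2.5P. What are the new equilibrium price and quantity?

P' = 659/6, Q' = 2681/12

Original equilibrium: P* = 100, Q* = 189.
New equilibrium: 498 - 2.5P = -161 + 3.5P, so 659 = 6P and P' = 659/6; Q' = 498 − 2.5(659/6) = 2681/12.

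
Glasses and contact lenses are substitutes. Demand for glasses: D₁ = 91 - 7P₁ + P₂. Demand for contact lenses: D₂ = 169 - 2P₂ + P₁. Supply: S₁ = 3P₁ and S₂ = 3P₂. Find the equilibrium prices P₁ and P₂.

P₁ = 624/49, P₂ = 1781/49

Market 1: 91 - 7P₁ + P₂ = 3P₁ → 10P₁ - P₂ = 91.
Market 2: 5P₂ - P₁ = 169.
Eliminating P₂: 5×(1) + 1×(2) gives 49P₁ = 624, so P₁ = 624/49.
Back-substitute into (2): P₂ = (169 + 1×624/49) / 5 = 1781/49.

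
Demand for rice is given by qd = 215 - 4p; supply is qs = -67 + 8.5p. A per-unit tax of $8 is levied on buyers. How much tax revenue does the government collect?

Pre-tax equilibrium: p* = 22.56, q* = 124.76.
Tax on buyers shifts demand to qd = 215 − 4(p + 8) = 183 - 4p.
183 - 4p = -67 + 8.5p gives seller price ps = 20; buyers pay pb = 20 + 8 = 28.
New quantity: q = 215 − 4(28) = 103.
Revenue = 8 × 103 = 824.

Tax revenue = 824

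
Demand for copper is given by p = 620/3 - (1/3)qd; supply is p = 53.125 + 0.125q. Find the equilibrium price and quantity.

Set the two price expressions equal: 620/3 - (1/3)q = 53.125 + 0.125q.
3685/24 = (11/24)q, so q* = 335.
p* = 620/3 − (1/3)(335) = 95.

p* = 95, q* = 335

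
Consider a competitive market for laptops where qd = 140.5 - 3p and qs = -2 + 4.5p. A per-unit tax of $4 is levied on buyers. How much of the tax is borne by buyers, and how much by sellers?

Buyers bear $2.4, sellers bear $1.6

Pre-tax equilibrium: p* = 19, q* = 83.5.
Tax on buyers shifts demand to qd = 140.5 − 3(p + 4) = 128.5 - 3p.
128.5 - 3p = -2 + 4.5p gives seller price ps = 17.4; buyers pay pb = 17.4 + 4 = 21.4.
New quantity: q = 140.5 − 3(21.4) = 76.3.
Buyer burden = 21.4 − 19 = 2.4; seller burden = 19 − 17.4 = 1.6.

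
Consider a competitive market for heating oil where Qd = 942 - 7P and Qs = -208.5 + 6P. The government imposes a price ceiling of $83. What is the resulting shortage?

Shortage = 71.5

Equilibrium price would be P* = 88.5, so the ceiling at 83 binds.
At P = 83: Qd = 942 − 7(83) = 361, Qs = -208.5 + 6(83) = 289.5.
Shortage = 361 − 289.5 = 71.5.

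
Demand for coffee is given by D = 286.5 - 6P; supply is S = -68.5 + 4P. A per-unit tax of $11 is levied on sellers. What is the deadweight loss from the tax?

Deadweight loss = 145.2

Pre-tax equilibrium: P* = 35.5, Q* = 73.5.
Tax on sellers shifts supply to S = -68.5 + 4(P − 11) = -112.5 + 4P.
286.5 - 6P = -112.5 + 4P gives buyer price Pb = 39.9; sellers receive Ps = 39.9 − 11 = 28.9.
New quantity: Q = 286.5 − 6(39.9) = 47.1.
DWL = ½ × 11 × (73.5 − 47.1) = 145.2.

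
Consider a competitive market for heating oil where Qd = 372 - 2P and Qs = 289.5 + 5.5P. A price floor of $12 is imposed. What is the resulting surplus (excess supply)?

Surplus = 7.5

Equilibrium price would be P* = 11, so the floor at 12 binds.
At P = 12: Qd = 348, Qs = 355.5.
Surplus = 355.5 − 348 = 7.5.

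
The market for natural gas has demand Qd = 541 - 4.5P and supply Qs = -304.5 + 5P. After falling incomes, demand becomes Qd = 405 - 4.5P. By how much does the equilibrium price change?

Original equilibrium: P* = 89, Q* = 140.5.
New equilibrium: 405 - 4.5P = -304.5 + 5P, so 709.5 = 9.5P and P' = 1419/19; Q' = 405 − 4.5(1419/19) = 2619/38.
Change in price: 1419/19 − 89 = -272/19.

ΔP = -272/19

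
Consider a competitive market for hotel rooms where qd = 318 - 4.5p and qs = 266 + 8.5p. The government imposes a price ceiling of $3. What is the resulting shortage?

Equilibrium price would be p* = 4, so the ceiling at 3 binds.
At p = 3: qd = 318 − 4.5(3) = 304.5, qs = 266 + 8.5(3) = 291.5.
Shortage = 304.5 − 291.5 = 13.

Shortage = 13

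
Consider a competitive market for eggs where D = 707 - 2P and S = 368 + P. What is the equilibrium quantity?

Set D = S: 707 - 2P = 368 + P.
339 = 3P, so P* = 113.
Q* = 707 − 2(113) = 481.

Q* = 481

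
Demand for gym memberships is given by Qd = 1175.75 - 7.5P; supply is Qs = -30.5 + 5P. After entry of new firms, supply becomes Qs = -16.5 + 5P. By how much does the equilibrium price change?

Original equilibrium: P* = 96.5, Q* = 452.
New equilibrium: 1175.75 - 7.5P = -16.5 + 5P, so 1192.25 = 12.5P and P' = 95.38; Q' = 1175.75 − 7.5(95.38) = 460.4.
Change in price: 95.38 − 96.5 = -1.12.

ΔP = -1.12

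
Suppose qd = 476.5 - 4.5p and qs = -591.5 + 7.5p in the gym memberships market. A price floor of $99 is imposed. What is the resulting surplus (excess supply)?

Equilibrium price would be p* = 89, so the floor at 99 binds.
At p = 99: qd = 31, qs = 151.
Surplus = 151 − 31 = 120.

Surplus = 120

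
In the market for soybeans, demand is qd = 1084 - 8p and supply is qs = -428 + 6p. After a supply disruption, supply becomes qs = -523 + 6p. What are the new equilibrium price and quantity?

Original equilibrium: p* = 108, q* = 220.
New equilibrium: 1084 - 8p = -523 + 6p, so 1607 = 14p and p' = 1607/14; q' = 1084 − 8(1607/14) = 1160/7.

p' = 1607/14, q' = 1160/7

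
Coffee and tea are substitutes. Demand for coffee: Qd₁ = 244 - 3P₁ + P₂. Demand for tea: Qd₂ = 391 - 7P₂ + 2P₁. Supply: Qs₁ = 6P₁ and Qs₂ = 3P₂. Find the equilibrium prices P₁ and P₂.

Market 1: 244 - 3P₁ + P₂ = 6P₁ → 9P₁ - P₂ = 244.
Market 2: 10P₂ - 2P₁ = 391.
Eliminating P₂: 10×(1) + 1×(2) gives 88P₁ = 2831, so P₁ = 2831/88.
Back-substitute into (2): P₂ = (391 + 2×2831/88) / 10 = 4007/88.

P₁ = 2831/88, P₂ = 4007/88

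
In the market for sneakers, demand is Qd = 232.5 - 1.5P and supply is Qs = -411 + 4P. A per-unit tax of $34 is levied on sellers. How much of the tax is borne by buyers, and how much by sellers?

Pre-tax equilibrium: P* = 117, Q* = 57.
Tax on sellers shifts supply to Qs = -411 + 4(P − 34) = -547 + 4P.
232.5 - 1.5P = -547 + 4P gives buyer price Pb = 1559/11; sellers receive Ps = 1559/11 − 34 = 1185/11.
New quantity: Q = 232.5 − 1.5(1559/11) = 219/11.
Buyer burden = 1559/11 − 117 = 272/11; seller burden = 117 − 1185/11 = 102/11.

Buyers bear 272/11, sellers bear 102/11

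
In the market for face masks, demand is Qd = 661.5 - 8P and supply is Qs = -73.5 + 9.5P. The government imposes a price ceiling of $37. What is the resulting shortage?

Equilibrium price would be P* = 42, so the ceiling at 37 binds.
At P = 37: Qd = 661.5 − 8(37) = 365.5, Qs = -73.5 + 9.5(37) = 278.
Shortage = 365.5 − 278 = 87.5.

Shortage = 87.5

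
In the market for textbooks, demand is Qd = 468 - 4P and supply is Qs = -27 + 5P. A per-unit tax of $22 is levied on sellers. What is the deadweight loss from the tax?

Deadweight loss = 4840/9

Pre-tax equilibrium: P* = 55, Q* = 248.
Tax on sellers shifts supply to Qs = -27 + 5(P − 22) = -137 + 5P.
468 - 4P = -137 + 5P gives buyer price Pb = 605/9; sellers receive Ps = 605/9 − 22 = 407/9.
New quantity: Q = 468 − 4(605/9) = 1792/9.
DWL = ½ × 22 × (248 − 1792/9) = 4840/9.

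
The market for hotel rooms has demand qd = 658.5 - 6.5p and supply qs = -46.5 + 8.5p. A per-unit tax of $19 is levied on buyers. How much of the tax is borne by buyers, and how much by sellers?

Buyers bear 323/30, sellers bear 247/30

Pre-tax equilibrium: p* = 47, q* = 353.
Tax on buyers shifts demand to qd = 658.5 − 6.5(p + 19) = 535 - 6.5p.
535 - 6.5p = -46.5 + 8.5p gives seller price ps = 1163/30; buyers pay pb = 1163/30 + 19 = 1733/30.
New quantity: q = 658.5 − 6.5(1733/30) = 16981/60.
Buyer burden = 1733/30 − 47 = 323/30; seller burden = 47 − 1163/30 = 247/30.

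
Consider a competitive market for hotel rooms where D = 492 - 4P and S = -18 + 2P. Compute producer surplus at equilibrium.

Equilibrium: 492 - 4P = -18 + 2P gives P* = 85, Q* = 152.
Supply starts at P = 9 (where S = 0).
PS = ½(85 − 9)(152) = 5776.

Producer surplus = 5776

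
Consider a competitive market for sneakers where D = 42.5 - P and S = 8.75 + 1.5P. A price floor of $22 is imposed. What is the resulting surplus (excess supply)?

Equilibrium price would be P* = 13.5, so the floor at 22 binds.
At P = 22: D = 20.5, S = 41.75.
Surplus = 41.75 − 20.5 = 21.25.

Surplus = 21.25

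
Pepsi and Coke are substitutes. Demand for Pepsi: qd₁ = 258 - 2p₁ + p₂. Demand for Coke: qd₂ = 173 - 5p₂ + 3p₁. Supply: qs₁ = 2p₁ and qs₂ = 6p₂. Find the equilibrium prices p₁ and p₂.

p₁ = 3011/41, p₂ = 1466/41

Market 1: 258 - 2p₁ + p₂ = 2p₁ → 4p₁ - p₂ = 258.
Market 2: 11p₂ - 3p₁ = 173.
Eliminating p₂: 11×(1) + 1×(2) gives 41p₁ = 3011, so p₁ = 3011/41.
Back-substitute into (2): p₂ = (173 + 3×3011/41) / 11 = 1466/41.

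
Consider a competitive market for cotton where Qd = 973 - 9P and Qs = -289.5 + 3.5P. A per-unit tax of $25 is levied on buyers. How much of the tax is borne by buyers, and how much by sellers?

Pre-tax equilibrium: P* = 101, Q* = 64.
Tax on buyers shifts demand to Qd = 973 − 9(P + 25) = 748 - 9P.
748 - 9P = -289.5 + 3.5P gives seller price Ps = 83; buyers pay Pb = 83 + 25 = 108.
New quantity: Q = 973 − 9(108) = 1.
Buyer burden = 108 − 101 = 7; seller burden = 101 − 83 = 18.

Buyers bear $7, sellers bear $18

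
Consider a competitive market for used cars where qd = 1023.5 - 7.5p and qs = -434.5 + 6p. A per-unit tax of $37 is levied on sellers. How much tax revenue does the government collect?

Tax revenue = 20017/6

Pre-tax equilibrium: p* = 108, q* = 213.5.
Tax on sellers shifts supply to qs = -434.5 + 6(p − 37) = -656.5 + 6p.
1023.5 - 7.5p = -656.5 + 6p gives buyer price pb = 1120/9; sellers receive ps = 1120/9 − 37 = 787/9.
New quantity: q = 1023.5 − 7.5(1120/9) = 541/6.
Revenue = 37 × 541/6 = 20017/6.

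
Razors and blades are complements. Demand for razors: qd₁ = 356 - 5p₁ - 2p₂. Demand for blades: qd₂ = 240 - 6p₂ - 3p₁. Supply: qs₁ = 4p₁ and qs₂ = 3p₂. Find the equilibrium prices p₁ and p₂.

p₁ = 36.32, p₂ = 14.56

Market 1: 356 - 5p₁ - 2p₂ = 4p₁ → 9p₁ + 2p₂ = 356.
Market 2: 9p₂ + 3p₁ = 240.
Eliminating p₂: 9×(1) − 2×(2) gives 75p₁ = 2724, so p₁ = 36.32.
Back-substitute into (2): p₂ = (240 − 3×36.32) / 9 = 14.56.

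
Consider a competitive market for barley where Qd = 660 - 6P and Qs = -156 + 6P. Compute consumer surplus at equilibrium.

Equilibrium: 660 - 6P = -156 + 6P gives P* = 68, Q* = 252.
Demand choke price (Qd = 0): P = 110.
CS = ½(110 − 68)(252) = 5292.

Consumer surplus = 5292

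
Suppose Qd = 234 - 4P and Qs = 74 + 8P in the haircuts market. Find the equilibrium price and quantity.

Set Qd = Qs: 234 - 4P = 74 + 8P.
160 = 12P, so P* = 40/3.
Q* = 234 − 4(40/3) = 542/3.

P* = 40/3, Q* = 542/3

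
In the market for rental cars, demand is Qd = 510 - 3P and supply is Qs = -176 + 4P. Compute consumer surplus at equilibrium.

Consumer surplus = 7776

Equilibrium: 510 - 3P = -176 + 4P gives P* = 98, Q* = 216.
Demand choke price (Qd = 0): P = 170.
CS = ½(170 − 98)(216) = 7776.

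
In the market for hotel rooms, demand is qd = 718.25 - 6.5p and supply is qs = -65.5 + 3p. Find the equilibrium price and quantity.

p* = 82.5, q* = 182

Set qd = qs: 718.25 - 6.5p = -65.5 + 3p.
783.75 = 9.5p, so p* = 82.5.
q* = 718.25 − 6.5(82.5) = 182.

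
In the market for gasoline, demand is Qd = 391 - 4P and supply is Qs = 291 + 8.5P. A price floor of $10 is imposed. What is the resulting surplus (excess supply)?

Equilibrium price would be P* = 8, so the floor at 10 binds.
At P = 10: Qd = 351, Qs = 376.
Surplus = 376 − 351 = 25.

Surplus = 25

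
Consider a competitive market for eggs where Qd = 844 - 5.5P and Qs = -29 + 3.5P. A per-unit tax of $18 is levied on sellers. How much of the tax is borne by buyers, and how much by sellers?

Pre-tax equilibrium: P* = 97, Q* = 310.5.
Tax on sellers shifts supply to Qs = -29 + 3.5(P − 18) = -92 + 3.5P.
844 - 5.5P = -92 + 3.5P gives buyer price Pb = 104; sellers receive Ps = 104 − 18 = 86.
New quantity: Q = 844 − 5.5(104) = 272.
Buyer burden = 104 − 97 = 7; seller burden = 97 − 86 = 11.

Buyers bear $7, sellers bear $11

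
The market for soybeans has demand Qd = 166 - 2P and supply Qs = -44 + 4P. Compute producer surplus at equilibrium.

Equilibrium: 166 - 2P = -44 + 4P gives P* = 35, Q* = 96.
Supply starts at P = 11 (where Qs = 0).
PS = ½(35 − 11)(96) = 1152.

Producer surplus = 1152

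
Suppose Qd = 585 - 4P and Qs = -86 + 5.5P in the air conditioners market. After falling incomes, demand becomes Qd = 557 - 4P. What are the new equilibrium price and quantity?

P' = 1286/19, Q' = 5439/19

Original equilibrium: P* = 1342/19, Q* = 5747/19.
New equilibrium: 557 - 4P = -86 + 5.5P, so 643 = 9.5P and P' = 1286/19; Q' = 557 − 4(1286/19) = 5439/19.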